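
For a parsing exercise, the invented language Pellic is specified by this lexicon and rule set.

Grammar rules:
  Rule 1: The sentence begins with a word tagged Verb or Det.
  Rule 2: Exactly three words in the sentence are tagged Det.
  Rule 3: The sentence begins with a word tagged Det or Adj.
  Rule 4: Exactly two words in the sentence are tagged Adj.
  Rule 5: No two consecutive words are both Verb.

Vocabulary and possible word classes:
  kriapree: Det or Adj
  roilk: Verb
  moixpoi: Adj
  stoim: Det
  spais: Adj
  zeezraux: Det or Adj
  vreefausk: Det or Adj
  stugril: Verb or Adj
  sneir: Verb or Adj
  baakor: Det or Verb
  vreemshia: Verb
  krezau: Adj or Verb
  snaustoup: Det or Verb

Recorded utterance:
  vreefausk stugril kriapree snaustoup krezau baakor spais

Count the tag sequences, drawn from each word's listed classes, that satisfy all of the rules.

3

Candidates per position — 1:vreefausk {Det,Adj}; 2:stugril {Verb,Adj}; 3:kriapree {Det,Adj}; 4:snaustoup {Det,Verb}; 5:krezau {Adj,Verb}; 6:baakor {Det,Verb}; 7:spais {Adj}.
There are 64 candidate sequences in total.
The sequences that satisfy every rule: Det Verb Det Det Adj Verb Adj; Det Verb Det Verb Adj Det Adj; Det Verb Adj Det Verb Det Adj.
Count = 3.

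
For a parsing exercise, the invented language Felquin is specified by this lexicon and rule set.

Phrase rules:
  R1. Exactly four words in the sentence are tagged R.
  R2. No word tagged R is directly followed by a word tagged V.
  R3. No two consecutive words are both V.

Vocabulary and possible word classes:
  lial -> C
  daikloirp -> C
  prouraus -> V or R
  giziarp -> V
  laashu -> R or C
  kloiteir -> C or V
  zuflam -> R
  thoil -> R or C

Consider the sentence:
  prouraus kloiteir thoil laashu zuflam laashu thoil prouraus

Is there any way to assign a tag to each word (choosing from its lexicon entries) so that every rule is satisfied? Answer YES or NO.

YES

Candidates per position — 1:prouraus {V,R}; 2:kloiteir {C,V}; 3:thoil {R,C}; 4:laashu {R,C}; 5:zuflam {R}; 6:laashu {R,C}; 7:thoil {R,C}; 8:prouraus {V,R}.
One satisfying assignment: V C C C R R R R.
Checking: rule 1 holds; rule 2 holds; rule 3 holds.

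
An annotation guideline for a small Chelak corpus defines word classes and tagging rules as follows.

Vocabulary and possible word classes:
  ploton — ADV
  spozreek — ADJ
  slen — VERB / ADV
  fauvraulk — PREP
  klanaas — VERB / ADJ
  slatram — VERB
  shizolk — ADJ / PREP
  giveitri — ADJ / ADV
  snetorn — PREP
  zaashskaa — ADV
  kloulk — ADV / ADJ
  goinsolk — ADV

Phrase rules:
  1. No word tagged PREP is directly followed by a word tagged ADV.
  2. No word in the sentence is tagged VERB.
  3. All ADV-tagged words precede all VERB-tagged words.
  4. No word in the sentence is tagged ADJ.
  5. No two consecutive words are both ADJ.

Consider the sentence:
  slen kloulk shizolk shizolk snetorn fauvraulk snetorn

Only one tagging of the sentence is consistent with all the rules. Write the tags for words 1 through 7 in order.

Candidates per position — 1:slen {VERB,ADV}; 2:kloulk {ADV,ADJ}; 3:shizolk {ADJ,PREP}; 4:shizolk {ADJ,PREP}; 5:snetorn {PREP}; 6:fauvraulk {PREP}; 7:snetorn {PREP}.
At position 1, choosing VERB makes rule 2 impossible to satisfy; hence ADV.
At position 2, choosing ADJ makes rule 4 impossible to satisfy; hence ADV.
At position 3, choosing ADJ makes rule 4 impossible to satisfy; hence PREP.
At position 4, choosing ADJ makes rule 4 impossible to satisfy; hence PREP.
The unique satisfying tagging is: ADV ADV PREP PREP PREP PREP PREP.
Rule-by-rule: rule 1 holds; rule 2 holds; rule 3 holds; rule 4 holds; rule 5 holds.

ADV ADV PREP PREP PREP PREP PREP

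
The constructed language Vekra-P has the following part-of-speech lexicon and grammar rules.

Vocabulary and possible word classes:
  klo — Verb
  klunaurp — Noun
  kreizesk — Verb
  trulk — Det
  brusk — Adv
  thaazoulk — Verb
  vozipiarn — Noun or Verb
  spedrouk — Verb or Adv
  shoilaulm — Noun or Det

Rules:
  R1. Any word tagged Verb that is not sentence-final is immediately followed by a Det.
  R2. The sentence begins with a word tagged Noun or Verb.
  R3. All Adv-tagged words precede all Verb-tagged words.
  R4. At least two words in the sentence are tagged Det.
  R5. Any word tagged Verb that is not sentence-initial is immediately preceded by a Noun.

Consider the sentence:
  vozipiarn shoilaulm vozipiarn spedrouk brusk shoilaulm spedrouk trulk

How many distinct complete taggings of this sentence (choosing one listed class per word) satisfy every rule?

4

Candidates per position — 1:vozipiarn {Noun,Verb}; 2:shoilaulm {Noun,Det}; 3:vozipiarn {Noun,Verb}; 4:spedrouk {Verb,Adv}; 5:brusk {Adv}; 6:shoilaulm {Noun,Det}; 7:spedrouk {Verb,Adv}; 8:trulk {Det}.
There are 64 candidate sequences in total.
The sequences that satisfy every rule: Noun Noun Noun Adv Adv Det Adv Det; Noun Det Noun Adv Adv Noun Verb Det; Noun Det Noun Adv Adv Noun Adv Det; Noun Det Noun Adv Adv Det Adv Det.
Count = 4.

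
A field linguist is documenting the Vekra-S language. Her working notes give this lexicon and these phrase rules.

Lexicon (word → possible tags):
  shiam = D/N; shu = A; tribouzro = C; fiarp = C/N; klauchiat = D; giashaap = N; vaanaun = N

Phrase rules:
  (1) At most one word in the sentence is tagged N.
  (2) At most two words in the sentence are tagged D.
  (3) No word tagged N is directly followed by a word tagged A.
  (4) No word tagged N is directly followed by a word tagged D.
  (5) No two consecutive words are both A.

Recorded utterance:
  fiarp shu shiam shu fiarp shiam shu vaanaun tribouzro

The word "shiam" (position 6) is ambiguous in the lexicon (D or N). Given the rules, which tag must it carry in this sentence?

Candidates per position — 1:fiarp {C,N}; 2:shu {A}; 3:shiam {D,N}; 4:shu {A}; 5:fiarp {C,N}; 6:shiam {D,N}; 7:shu {A}; 8:vaanaun {N}; 9:tribouzro {C}.
If word 1 were N, no tagging could satisfy rule 1; so word 1 is C.
If word 3 were N, no tagging could satisfy rule 1; so word 3 is D.
If word 5 were N, no tagging could satisfy rule 1; so word 5 is C.
If word 6 were N, no tagging could satisfy rule 1; so word 6 is D.
That leaves exactly one tagging: C A D A C D A N C.
Checking: rule 1 satisfied; rule 2 satisfied; rule 3 satisfied; rule 4 satisfied; rule 5 satisfied.

D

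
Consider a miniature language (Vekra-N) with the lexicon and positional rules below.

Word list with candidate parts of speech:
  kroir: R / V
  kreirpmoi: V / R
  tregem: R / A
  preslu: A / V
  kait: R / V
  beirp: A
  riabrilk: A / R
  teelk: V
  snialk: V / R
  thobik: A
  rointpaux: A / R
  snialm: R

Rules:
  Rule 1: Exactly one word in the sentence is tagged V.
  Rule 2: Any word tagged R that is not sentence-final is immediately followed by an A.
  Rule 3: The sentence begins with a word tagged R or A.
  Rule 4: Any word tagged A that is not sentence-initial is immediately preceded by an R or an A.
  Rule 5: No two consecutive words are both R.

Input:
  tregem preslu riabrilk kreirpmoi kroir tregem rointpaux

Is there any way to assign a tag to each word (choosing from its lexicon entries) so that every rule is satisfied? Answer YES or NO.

YES

Candidates per position — 1:tregem {R,A}; 2:preslu {A,V}; 3:riabrilk {A,R}; 4:kreirpmoi {V,R}; 5:kroir {R,V}; 6:tregem {R,A}; 7:rointpaux {A,R}.
One satisfying assignment: R A A V R A A.
Verifying each rule — rule 1 ✓; rule 2 ✓; rule 3 ✓; rule 4 ✓; rule 5 ✓.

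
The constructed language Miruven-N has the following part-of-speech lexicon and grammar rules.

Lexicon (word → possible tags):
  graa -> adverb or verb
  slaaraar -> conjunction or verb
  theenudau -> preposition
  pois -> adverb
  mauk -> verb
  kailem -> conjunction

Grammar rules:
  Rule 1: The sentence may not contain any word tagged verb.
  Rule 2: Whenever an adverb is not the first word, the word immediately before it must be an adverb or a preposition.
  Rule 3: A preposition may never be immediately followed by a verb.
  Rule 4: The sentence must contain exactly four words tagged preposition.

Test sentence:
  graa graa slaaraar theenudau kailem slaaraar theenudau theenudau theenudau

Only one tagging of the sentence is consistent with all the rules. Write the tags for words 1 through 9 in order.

Candidates per position — 1:graa {adverb,verb}; 2:graa {adverb,verb}; 3:slaaraar {conjunction,verb}; 4:theenudau {preposition}; 5:kailem {conjunction}; 6:slaaraar {conjunction,verb}; 7:theenudau {preposition}; 8:theenudau {preposition}; 9:theenudau {preposition}.
If word 1 were verb, no tagging could satisfy rule 1; so word 1 is adverb.
If word 2 were verb, no tagging could satisfy rule 1; so word 2 is adverb.
If word 3 were verb, no tagging could satisfy rule 1; so word 3 is conjunction.
If word 6 were verb, no tagging could satisfy rule 1; so word 6 is conjunction.
The only consistent sequence is: adverb adverb conjunction preposition conjunction conjunction preposition preposition preposition.
Rule-by-rule: rule 1 ok; rule 2 ok; rule 3 ok; rule 4 ok.

adverb adverb conjunction preposition conjunction conjunction preposition preposition preposition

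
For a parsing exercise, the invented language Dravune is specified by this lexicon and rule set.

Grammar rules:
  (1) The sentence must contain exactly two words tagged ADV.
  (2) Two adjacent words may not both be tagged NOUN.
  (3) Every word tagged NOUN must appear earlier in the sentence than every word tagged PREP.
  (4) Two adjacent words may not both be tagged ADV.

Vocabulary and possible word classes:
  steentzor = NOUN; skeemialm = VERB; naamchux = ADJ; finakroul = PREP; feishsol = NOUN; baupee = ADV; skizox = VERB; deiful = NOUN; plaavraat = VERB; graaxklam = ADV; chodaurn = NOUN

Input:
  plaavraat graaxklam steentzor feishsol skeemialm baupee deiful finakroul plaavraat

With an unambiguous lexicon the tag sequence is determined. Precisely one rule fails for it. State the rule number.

2

Fixed tagging: VERB ADV NOUN NOUN VERB ADV NOUN PREP VERB.
Checking each rule: R1 ok, R2 fails, R3 ok, R4 ok.
Only rule 2 fails.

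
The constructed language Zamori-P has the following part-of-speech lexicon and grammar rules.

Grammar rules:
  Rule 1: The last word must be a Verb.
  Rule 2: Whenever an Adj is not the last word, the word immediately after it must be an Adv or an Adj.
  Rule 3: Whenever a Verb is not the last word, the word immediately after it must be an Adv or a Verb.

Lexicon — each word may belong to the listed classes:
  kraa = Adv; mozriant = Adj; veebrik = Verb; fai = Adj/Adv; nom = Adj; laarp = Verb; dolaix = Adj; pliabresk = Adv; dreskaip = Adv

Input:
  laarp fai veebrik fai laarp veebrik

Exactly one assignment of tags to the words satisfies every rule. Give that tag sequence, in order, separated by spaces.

Verb Adv Verb Adv Verb Verb

Candidates per position — 1:laarp {Verb}; 2:fai {Adj,Adv}; 3:veebrik {Verb}; 4:fai {Adj,Adv}; 5:laarp {Verb}; 6:veebrik {Verb}.
At position 2, choosing Adj makes rule 2 impossible to satisfy; hence Adv.
At position 4, choosing Adj makes rule 2 impossible to satisfy; hence Adv.
The unique satisfying tagging is: Verb Adv Verb Adv Verb Verb.
Verifying each rule — rule 1 satisfied; rule 2 satisfied; rule 3 satisfied.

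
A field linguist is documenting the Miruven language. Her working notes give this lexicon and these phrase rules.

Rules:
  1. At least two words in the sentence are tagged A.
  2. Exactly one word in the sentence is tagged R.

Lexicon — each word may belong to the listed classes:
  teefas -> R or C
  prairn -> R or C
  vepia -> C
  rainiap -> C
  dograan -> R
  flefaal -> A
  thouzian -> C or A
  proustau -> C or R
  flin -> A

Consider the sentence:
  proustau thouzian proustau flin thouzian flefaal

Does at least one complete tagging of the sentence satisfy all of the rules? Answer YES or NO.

Candidates per position — 1:proustau {C,R}; 2:thouzian {C,A}; 3:proustau {C,R}; 4:flin {A}; 5:thouzian {C,A}; 6:flefaal {A}.
One satisfying assignment: R A C A A A.
Verifying each rule — rule 1 holds; rule 2 holds.

YES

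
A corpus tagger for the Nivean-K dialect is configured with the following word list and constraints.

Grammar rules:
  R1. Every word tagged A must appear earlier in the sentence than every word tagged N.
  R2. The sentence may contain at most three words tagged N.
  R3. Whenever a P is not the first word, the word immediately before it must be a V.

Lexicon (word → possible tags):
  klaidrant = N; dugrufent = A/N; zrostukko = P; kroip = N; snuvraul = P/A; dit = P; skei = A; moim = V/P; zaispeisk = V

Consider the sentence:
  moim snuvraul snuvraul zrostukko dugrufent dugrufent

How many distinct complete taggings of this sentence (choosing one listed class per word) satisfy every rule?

0

Candidates per position — 1:moim {V,P}; 2:snuvraul {P,A}; 3:snuvraul {P,A}; 4:zrostukko {P}; 5:dugrufent {A,N}; 6:dugrufent {A,N}.
There are 32 candidate sequences in total.
Rule 3 cannot be satisfied by any choice of tags from the lexicon.
So there is no consistent tagging.
Count = 0.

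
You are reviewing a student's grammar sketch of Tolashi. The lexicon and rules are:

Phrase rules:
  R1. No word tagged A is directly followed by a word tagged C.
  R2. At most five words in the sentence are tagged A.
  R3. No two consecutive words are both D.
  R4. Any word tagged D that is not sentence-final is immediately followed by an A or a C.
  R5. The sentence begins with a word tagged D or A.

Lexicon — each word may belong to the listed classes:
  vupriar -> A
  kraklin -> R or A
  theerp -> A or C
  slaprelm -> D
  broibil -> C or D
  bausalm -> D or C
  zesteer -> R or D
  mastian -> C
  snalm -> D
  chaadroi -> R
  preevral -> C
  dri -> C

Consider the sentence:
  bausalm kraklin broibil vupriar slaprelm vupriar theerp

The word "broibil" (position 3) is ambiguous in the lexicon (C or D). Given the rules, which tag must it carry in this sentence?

Candidates per position — 1:bausalm {D,C}; 2:kraklin {R,A}; 3:broibil {C,D}; 4:vupriar {A}; 5:slaprelm {D}; 6:vupriar {A}; 7:theerp {A,C}.
If word 1 were C, no tagging could satisfy rule 5; so word 1 is D.
If word 2 were R, no tagging could satisfy rule 4; so word 2 is A.
If word 3 were C, no tagging could satisfy rule 1; so word 3 is D.
If word 7 were C, no tagging could satisfy rule 1; so word 7 is A.
So the tagging must be: D A D A D A A.
Check: rule 1 ok; rule 2 ok; rule 3 ok; rule 4 ok; rule 5 ok.

D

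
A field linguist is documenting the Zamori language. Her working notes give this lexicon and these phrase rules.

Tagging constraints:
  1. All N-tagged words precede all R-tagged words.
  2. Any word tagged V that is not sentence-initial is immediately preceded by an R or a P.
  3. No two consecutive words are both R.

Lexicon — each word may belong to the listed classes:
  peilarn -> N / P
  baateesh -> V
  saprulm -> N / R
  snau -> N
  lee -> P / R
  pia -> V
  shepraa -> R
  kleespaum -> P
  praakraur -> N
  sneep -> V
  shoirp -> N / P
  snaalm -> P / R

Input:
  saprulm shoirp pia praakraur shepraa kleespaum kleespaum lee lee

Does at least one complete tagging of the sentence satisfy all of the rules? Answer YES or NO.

YES

Candidates per position — 1:saprulm {N,R}; 2:shoirp {N,P}; 3:pia {V}; 4:praakraur {N}; 5:shepraa {R}; 6:kleespaum {P}; 7:kleespaum {P}; 8:lee {P,R}; 9:lee {P,R}.
One satisfying assignment: N P V N R P P P R.
Check: rule 1 holds; rule 2 holds; rule 3 holds.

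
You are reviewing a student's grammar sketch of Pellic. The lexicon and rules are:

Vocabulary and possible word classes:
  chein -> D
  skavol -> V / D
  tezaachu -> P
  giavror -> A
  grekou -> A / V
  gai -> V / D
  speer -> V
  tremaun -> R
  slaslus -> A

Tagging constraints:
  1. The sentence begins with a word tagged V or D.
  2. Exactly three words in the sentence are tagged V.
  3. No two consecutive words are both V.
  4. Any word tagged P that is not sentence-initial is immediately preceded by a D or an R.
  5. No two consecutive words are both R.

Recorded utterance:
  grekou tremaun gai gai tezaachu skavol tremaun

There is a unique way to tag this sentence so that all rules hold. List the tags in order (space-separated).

V R V D P V R

Candidates per position — 1:grekou {A,V}; 2:tremaun {R}; 3:gai {V,D}; 4:gai {V,D}; 5:tezaachu {P}; 6:skavol {V,D}; 7:tremaun {R}.
At position 1, choosing A makes rule 1 impossible to satisfy; hence V.
At position 4, choosing V makes rule 4 impossible to satisfy; hence D.
At position 6, choosing D makes rule 2 impossible to satisfy; hence V.
At position 3, choosing D makes rule 2 impossible to satisfy; hence V.
The only consistent sequence is: V R V D P V R.
Checking: rule 1 satisfied; rule 2 satisfied; rule 3 satisfied; rule 4 satisfied; rule 5 satisfied.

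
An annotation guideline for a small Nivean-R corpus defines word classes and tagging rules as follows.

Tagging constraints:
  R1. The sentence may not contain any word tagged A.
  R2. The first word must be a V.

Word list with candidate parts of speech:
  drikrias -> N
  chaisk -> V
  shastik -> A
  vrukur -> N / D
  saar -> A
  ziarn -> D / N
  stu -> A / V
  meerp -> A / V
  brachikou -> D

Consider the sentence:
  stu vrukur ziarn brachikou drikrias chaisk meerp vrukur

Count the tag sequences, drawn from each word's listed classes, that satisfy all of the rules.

8

Candidates per position — 1:stu {A,V}; 2:vrukur {N,D}; 3:ziarn {D,N}; 4:brachikou {D}; 5:drikrias {N}; 6:chaisk {V}; 7:meerp {A,V}; 8:vrukur {N,D}.
There are 32 candidate sequences in total.
Checking each against the rules leaves 8 sequences.
Count = 8.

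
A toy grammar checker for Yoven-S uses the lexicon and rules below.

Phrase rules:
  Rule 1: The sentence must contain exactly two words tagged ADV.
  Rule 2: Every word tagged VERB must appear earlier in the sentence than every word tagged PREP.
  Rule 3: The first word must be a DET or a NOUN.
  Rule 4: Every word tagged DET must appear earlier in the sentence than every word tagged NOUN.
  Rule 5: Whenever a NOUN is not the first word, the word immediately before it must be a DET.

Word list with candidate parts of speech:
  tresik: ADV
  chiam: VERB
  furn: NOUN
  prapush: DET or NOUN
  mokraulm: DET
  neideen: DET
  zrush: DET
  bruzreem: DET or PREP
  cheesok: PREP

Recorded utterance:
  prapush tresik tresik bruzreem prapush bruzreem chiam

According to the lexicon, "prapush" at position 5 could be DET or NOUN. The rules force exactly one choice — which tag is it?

DET

Candidates per position — 1:prapush {DET,NOUN}; 2:tresik {ADV}; 3:tresik {ADV}; 4:bruzreem {DET,PREP}; 5:prapush {DET,NOUN}; 6:bruzreem {DET,PREP}; 7:chiam {VERB}.
Position 4: PREP is ruled out by rule 2; that leaves DET.
Position 6: PREP is ruled out by rule 2; that leaves DET.
Position 1: NOUN is ruled out by rule 4; that leaves DET.
Position 5: NOUN is ruled out by rule 4; that leaves DET.
The unique satisfying tagging is: DET ADV ADV DET DET DET VERB.
Check: rule 1 ok; rule 2 ok; rule 3 ok; rule 4 ok; rule 5 ok.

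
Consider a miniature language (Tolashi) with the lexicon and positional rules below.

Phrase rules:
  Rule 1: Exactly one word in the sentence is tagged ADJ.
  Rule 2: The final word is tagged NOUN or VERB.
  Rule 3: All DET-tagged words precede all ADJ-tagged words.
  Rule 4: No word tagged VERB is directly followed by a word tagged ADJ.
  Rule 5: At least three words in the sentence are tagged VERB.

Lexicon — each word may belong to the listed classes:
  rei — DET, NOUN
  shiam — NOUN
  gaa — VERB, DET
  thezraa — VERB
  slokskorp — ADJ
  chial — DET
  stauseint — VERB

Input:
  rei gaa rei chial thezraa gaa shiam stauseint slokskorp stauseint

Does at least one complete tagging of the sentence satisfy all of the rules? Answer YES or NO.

Candidates per position — 1:rei {DET,NOUN}; 2:gaa {VERB,DET}; 3:rei {DET,NOUN}; 4:chial {DET}; 5:thezraa {VERB}; 6:gaa {VERB,DET}; 7:shiam {NOUN}; 8:stauseint {VERB}; 9:slokskorp {ADJ}; 10:stauseint {VERB}.
Rule 4 cannot be satisfied by any choice of tags from the lexicon.
So there is no consistent tagging.

NO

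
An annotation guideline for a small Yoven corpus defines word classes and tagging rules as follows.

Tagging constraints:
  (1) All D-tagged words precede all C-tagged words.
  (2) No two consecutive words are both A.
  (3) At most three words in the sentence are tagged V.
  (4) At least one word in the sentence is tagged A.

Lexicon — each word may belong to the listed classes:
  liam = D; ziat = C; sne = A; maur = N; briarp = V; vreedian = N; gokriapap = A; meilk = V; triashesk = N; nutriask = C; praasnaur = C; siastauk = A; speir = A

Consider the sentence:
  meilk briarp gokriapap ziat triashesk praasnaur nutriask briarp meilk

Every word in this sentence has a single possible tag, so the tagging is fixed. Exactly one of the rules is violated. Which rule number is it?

Fixed tagging: V V A C N C C V V.
Rule check: R1 holds, R2 holds, R3 violated, R4 holds.
Only rule 3 fails.

3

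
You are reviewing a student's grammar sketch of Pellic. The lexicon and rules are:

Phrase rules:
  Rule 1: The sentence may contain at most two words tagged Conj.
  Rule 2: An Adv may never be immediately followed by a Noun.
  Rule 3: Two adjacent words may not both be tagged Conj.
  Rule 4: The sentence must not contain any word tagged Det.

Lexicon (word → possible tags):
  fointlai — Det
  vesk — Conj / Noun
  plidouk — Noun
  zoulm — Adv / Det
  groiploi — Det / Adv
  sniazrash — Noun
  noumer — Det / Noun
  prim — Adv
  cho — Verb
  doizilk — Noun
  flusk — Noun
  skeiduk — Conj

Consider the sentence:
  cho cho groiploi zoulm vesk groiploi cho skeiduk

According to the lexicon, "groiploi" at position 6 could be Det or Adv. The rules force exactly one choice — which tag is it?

Candidates per position — 1:cho {Verb}; 2:cho {Verb}; 3:groiploi {Det,Adv}; 4:zoulm {Adv,Det}; 5:vesk {Conj,Noun}; 6:groiploi {Det,Adv}; 7:cho {Verb}; 8:skeiduk {Conj}.
Word 3 cannot be Det — rule 4 would then fail for every completion. It is Adv.
Word 4 cannot be Det — rule 4 would then fail for every completion. It is Adv.
Word 5 cannot be Noun — rule 2 would then fail for every completion. It is Conj.
Word 6 cannot be Det — rule 4 would then fail for every completion. It is Adv.
So the tagging must be: Verb Verb Adv Adv Conj Adv Verb Conj.
Checking: rule 1 holds; rule 2 holds; rule 3 holds; rule 4 holds.

Adv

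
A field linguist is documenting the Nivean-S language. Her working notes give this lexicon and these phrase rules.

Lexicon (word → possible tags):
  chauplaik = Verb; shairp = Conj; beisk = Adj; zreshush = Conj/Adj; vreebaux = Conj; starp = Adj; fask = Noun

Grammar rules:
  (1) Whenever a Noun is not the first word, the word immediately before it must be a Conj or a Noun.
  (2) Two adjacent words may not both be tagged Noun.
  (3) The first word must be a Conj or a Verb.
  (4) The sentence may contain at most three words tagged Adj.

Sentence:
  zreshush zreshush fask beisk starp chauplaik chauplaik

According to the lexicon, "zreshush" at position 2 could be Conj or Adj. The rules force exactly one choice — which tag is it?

Conj

Candidates per position — 1:zreshush {Conj,Adj}; 2:zreshush {Conj,Adj}; 3:fask {Noun}; 4:beisk {Adj}; 5:starp {Adj}; 6:chauplaik {Verb}; 7:chauplaik {Verb}.
If word 1 were Adj, no tagging could satisfy rule 3; so word 1 is Conj.
If word 2 were Adj, no tagging could satisfy rule 1; so word 2 is Conj.
That leaves exactly one tagging: Conj Conj Noun Adj Adj Verb Verb.
Checking: rule 1 satisfied; rule 2 satisfied; rule 3 satisfied; rule 4 satisfied.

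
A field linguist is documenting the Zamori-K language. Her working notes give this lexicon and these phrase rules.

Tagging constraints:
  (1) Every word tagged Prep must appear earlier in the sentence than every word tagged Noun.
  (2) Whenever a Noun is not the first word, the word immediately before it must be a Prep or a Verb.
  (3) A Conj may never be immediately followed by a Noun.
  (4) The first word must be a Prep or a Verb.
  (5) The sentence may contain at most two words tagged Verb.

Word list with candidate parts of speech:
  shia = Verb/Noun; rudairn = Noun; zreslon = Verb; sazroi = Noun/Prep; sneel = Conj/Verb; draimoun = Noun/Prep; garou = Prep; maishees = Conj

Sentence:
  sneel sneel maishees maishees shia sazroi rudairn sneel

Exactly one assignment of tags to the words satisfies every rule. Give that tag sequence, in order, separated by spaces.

Verb Conj Conj Conj Verb Prep Noun Conj

Candidates per position — 1:sneel {Conj,Verb}; 2:sneel {Conj,Verb}; 3:maishees {Conj}; 4:maishees {Conj}; 5:shia {Verb,Noun}; 6:sazroi {Noun,Prep}; 7:rudairn {Noun}; 8:sneel {Conj,Verb}.
Position 1: Conj is ruled out by rule 4; that leaves Verb.
Position 5: Noun is ruled out by rule 2; that leaves Verb.
Position 6: Noun is ruled out by rule 2; that leaves Prep.
Position 8: Verb is ruled out by rule 5; that leaves Conj.
Position 2: Verb is ruled out by rule 5; that leaves Conj.
The only consistent sequence is: Verb Conj Conj Conj Verb Prep Noun Conj.
Verifying each rule — rule 1 satisfied; rule 2 satisfied; rule 3 satisfied; rule 4 satisfied; rule 5 satisfied.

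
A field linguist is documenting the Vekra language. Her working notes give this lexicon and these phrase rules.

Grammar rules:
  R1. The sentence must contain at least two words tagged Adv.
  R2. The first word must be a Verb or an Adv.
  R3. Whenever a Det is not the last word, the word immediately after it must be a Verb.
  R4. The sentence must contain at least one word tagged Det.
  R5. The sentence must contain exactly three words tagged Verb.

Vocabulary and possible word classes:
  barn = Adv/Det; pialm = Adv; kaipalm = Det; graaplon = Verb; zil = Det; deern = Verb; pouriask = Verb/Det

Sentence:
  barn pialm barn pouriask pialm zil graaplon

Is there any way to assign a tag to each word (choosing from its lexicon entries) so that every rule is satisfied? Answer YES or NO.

NO

Candidates per position — 1:barn {Adv,Det}; 2:pialm {Adv}; 3:barn {Adv,Det}; 4:pouriask {Verb,Det}; 5:pialm {Adv}; 6:zil {Det}; 7:graaplon {Verb}.
Rule 5 cannot be satisfied by any choice of tags from the lexicon.
So there is no consistent tagging.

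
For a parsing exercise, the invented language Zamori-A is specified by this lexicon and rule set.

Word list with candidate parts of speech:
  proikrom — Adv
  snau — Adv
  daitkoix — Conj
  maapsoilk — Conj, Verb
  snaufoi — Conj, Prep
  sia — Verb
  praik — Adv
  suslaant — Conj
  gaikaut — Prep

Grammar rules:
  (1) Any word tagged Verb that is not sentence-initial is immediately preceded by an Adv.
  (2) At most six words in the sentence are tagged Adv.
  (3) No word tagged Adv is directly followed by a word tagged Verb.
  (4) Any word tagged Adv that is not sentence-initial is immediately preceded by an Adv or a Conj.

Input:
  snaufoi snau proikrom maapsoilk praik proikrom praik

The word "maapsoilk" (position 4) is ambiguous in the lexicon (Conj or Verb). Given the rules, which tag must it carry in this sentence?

Conj

Candidates per position — 1:snaufoi {Conj,Prep}; 2:snau {Adv}; 3:proikrom {Adv}; 4:maapsoilk {Conj,Verb}; 5:praik {Adv}; 6:proikrom {Adv}; 7:praik {Adv}.
Position 1: tagging it Prep would leave rule 4 unsatisfiable, so it must be Conj.
Position 4: tagging it Verb would leave rule 3 unsatisfiable, so it must be Conj.
The unique satisfying tagging is: Conj Adv Adv Conj Adv Adv Adv.
Checking: rule 1 holds; rule 2 holds; rule 3 holds; rule 4 holds.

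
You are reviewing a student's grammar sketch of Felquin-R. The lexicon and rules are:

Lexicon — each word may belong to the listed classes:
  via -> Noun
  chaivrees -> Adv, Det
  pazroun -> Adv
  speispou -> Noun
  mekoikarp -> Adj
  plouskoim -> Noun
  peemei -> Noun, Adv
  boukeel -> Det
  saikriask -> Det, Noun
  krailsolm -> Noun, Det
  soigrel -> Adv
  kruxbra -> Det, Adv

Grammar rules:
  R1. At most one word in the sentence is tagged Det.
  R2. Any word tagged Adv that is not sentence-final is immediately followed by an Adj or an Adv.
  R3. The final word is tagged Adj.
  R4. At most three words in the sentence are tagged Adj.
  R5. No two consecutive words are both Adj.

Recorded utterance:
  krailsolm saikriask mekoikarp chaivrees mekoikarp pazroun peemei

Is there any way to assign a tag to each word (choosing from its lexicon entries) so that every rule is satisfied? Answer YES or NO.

NO

Candidates per position — 1:krailsolm {Noun,Det}; 2:saikriask {Det,Noun}; 3:mekoikarp {Adj}; 4:chaivrees {Adv,Det}; 5:mekoikarp {Adj}; 6:pazroun {Adv}; 7:peemei {Noun,Adv}.
Rule 3 cannot be satisfied by any choice of tags from the lexicon.
So there is no consistent tagging.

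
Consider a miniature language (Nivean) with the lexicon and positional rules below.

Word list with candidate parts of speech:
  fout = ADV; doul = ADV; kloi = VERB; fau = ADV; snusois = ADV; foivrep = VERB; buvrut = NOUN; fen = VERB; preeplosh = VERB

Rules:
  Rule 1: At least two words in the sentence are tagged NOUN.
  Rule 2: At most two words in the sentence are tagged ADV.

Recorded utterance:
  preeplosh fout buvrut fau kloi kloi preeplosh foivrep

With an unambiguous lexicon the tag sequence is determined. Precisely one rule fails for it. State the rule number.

Fixed tagging: VERB ADV NOUN ADV VERB VERB VERB VERB.
Checking each rule: R1 fails, R2 ok.
Only rule 1 fails.

1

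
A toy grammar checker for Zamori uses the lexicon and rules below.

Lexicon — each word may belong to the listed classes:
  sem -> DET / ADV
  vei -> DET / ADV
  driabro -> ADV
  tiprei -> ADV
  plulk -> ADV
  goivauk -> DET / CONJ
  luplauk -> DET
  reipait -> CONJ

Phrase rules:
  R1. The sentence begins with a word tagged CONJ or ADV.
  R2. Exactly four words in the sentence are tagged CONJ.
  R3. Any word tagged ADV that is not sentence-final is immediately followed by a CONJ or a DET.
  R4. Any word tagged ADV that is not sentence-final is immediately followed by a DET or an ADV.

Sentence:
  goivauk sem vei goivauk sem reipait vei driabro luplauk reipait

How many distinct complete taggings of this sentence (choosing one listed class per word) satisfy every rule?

Candidates per position — 1:goivauk {DET,CONJ}; 2:sem {DET,ADV}; 3:vei {DET,ADV}; 4:goivauk {DET,CONJ}; 5:sem {DET,ADV}; 6:reipait {CONJ}; 7:vei {DET,ADV}; 8:driabro {ADV}; 9:luplauk {DET}; 10:reipait {CONJ}.
There are 64 candidate sequences in total.
The sequences that satisfy every rule: CONJ DET DET CONJ DET CONJ DET ADV DET CONJ; CONJ ADV DET CONJ DET CONJ DET ADV DET CONJ.
Count = 2.

2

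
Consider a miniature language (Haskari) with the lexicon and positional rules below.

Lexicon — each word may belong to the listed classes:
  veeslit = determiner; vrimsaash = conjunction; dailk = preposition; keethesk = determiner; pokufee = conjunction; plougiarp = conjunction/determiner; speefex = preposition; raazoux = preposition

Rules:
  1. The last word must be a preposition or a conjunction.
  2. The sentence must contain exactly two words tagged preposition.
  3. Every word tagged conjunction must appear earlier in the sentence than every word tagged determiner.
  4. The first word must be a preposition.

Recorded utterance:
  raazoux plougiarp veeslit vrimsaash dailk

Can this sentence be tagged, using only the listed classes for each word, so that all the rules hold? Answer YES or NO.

Candidates per position — 1:raazoux {preposition}; 2:plougiarp {conjunction,determiner}; 3:veeslit {determiner}; 4:vrimsaash {conjunction}; 5:dailk {preposition}.
Rule 3 cannot be satisfied by any choice of tags from the lexicon.
So there is no consistent tagging.

NO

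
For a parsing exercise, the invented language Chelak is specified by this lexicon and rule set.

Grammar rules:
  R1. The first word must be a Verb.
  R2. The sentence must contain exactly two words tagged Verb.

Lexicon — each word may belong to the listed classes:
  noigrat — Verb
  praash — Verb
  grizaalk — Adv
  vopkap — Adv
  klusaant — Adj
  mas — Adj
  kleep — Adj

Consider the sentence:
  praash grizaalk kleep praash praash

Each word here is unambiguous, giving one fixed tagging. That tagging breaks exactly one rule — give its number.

Fixed tagging: Verb Adv Adj Verb Verb.
Applying the rules: R1 ok, R2 fails.
Only rule 2 fails.

2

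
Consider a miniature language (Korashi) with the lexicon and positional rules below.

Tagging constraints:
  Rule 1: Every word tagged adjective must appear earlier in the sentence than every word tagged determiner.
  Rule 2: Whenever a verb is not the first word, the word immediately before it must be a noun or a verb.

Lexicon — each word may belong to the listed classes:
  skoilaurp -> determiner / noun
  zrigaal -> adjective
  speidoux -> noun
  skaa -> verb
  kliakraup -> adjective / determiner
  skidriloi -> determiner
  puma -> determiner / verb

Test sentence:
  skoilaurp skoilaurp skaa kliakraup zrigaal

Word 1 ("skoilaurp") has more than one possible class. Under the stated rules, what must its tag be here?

Candidates per position — 1:skoilaurp {determiner,noun}; 2:skoilaurp {determiner,noun}; 3:skaa {verb}; 4:kliakraup {adjective,determiner}; 5:zrigaal {adjective}.
Word 1 cannot be determiner — rule 1 would then fail for every completion. It is noun.
Word 2 cannot be determiner — rule 1 would then fail for every completion. It is noun.
Word 4 cannot be determiner — rule 1 would then fail for every completion. It is adjective.
That leaves exactly one tagging: noun noun verb adjective adjective.
Check: rule 1 ok; rule 2 ok.

noun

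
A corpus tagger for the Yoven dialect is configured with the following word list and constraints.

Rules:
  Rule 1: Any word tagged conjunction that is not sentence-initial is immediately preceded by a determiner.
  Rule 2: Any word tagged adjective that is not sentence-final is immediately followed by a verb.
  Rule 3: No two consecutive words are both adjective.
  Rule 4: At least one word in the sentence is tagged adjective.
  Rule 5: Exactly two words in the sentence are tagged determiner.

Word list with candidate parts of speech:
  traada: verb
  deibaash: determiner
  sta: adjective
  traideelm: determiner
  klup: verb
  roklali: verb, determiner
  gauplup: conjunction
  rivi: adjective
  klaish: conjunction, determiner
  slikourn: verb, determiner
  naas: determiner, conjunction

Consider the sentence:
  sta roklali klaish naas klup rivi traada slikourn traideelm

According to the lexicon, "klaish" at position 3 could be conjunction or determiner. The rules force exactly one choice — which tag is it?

Candidates per position — 1:sta {adjective}; 2:roklali {verb,determiner}; 3:klaish {conjunction,determiner}; 4:naas {determiner,conjunction}; 5:klup {verb}; 6:rivi {adjective}; 7:traada {verb}; 8:slikourn {verb,determiner}; 9:traideelm {determiner}.
If word 2 were determiner, no tagging could satisfy rule 2; so word 2 is verb.
If word 3 were conjunction, no tagging could satisfy rule 1; so word 3 is determiner.
If word 4 were determiner, no tagging could satisfy rule 5; so word 4 is conjunction.
If word 8 were determiner, no tagging could satisfy rule 5; so word 8 is verb.
The unique satisfying tagging is: adjective verb determiner conjunction verb adjective verb verb determiner.
Verifying each rule — rule 1 ok; rule 2 ok; rule 3 ok; rule 4 ok; rule 5 ok.

determiner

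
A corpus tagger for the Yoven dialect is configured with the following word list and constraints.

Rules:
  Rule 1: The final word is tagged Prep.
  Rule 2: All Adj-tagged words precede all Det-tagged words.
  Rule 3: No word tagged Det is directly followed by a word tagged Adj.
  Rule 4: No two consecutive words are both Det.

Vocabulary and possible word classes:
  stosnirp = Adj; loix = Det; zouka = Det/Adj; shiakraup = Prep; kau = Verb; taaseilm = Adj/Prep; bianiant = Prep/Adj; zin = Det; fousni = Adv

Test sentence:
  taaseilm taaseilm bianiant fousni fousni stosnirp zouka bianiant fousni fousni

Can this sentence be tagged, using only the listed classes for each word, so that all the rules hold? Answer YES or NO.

NO

Candidates per position — 1:taaseilm {Adj,Prep}; 2:taaseilm {Adj,Prep}; 3:bianiant {Prep,Adj}; 4:fousni {Adv}; 5:fousni {Adv}; 6:stosnirp {Adj}; 7:zouka {Det,Adj}; 8:bianiant {Prep,Adj}; 9:fousni {Adv}; 10:fousni {Adv}.
Rule 1 cannot be satisfied by any choice of tags from the lexicon.
So there is no consistent tagging.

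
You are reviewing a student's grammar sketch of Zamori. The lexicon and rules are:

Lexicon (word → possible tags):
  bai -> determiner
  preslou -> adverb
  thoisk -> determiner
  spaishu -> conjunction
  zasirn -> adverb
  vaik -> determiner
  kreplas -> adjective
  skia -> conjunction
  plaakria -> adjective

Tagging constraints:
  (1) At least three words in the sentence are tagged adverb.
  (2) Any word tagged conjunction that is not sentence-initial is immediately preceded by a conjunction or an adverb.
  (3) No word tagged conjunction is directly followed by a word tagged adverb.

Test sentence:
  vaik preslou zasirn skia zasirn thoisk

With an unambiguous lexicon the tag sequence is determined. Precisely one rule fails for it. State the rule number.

Fixed tagging: determiner adverb adverb conjunction adverb determiner.
Applying the rules: R1 holds, R2 holds, R3 violated.
Only rule 3 fails.

3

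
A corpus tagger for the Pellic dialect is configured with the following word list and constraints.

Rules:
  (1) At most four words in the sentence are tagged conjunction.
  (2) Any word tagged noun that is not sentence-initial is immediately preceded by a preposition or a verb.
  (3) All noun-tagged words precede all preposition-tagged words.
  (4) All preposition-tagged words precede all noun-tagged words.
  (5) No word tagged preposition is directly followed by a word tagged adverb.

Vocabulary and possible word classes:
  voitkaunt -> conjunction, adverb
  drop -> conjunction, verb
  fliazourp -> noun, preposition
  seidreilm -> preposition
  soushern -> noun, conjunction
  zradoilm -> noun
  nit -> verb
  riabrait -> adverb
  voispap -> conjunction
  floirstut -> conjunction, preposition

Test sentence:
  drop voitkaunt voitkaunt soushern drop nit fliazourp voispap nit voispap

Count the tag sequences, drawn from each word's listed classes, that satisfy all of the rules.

10

Candidates per position — 1:drop {conjunction,verb}; 2:voitkaunt {conjunction,adverb}; 3:voitkaunt {conjunction,adverb}; 4:soushern {noun,conjunction}; 5:drop {conjunction,verb}; 6:nit {verb}; 7:fliazourp {noun,preposition}; 8:voispap {conjunction}; 9:nit {verb}; 10:voispap {conjunction}.
There are 64 candidate sequences in total.
Checking each against the rules leaves 10 sequences.
Count = 10.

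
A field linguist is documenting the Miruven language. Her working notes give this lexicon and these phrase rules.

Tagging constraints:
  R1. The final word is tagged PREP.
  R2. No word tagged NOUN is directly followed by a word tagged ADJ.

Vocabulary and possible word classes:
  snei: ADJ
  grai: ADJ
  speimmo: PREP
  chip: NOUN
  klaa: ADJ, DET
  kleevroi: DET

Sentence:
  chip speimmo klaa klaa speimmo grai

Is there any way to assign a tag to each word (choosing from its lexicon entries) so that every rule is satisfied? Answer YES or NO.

Candidates per position — 1:chip {NOUN}; 2:speimmo {PREP}; 3:klaa {ADJ,DET}; 4:klaa {ADJ,DET}; 5:speimmo {PREP}; 6:grai {ADJ}.
Rule 1 cannot be satisfied by any choice of tags from the lexicon.
So there is no consistent tagging.

NO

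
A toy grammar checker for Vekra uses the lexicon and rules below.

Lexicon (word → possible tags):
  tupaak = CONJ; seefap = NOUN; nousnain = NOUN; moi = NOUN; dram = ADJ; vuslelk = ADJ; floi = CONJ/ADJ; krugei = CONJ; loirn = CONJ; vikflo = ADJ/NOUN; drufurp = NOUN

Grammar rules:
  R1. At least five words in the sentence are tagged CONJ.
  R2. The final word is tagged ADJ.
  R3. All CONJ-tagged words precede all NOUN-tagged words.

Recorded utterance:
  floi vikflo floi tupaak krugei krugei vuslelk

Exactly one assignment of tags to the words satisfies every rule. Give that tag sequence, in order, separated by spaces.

CONJ ADJ CONJ CONJ CONJ CONJ ADJ

Candidates per position — 1:floi {CONJ,ADJ}; 2:vikflo {ADJ,NOUN}; 3:floi {CONJ,ADJ}; 4:tupaak {CONJ}; 5:krugei {CONJ}; 6:krugei {CONJ}; 7:vuslelk {ADJ}.
If word 1 were ADJ, no tagging could satisfy rule 1; so word 1 is CONJ.
If word 2 were NOUN, no tagging could satisfy rule 3; so word 2 is ADJ.
If word 3 were ADJ, no tagging could satisfy rule 1; so word 3 is CONJ.
So the tagging must be: CONJ ADJ CONJ CONJ CONJ CONJ ADJ.
Checking: rule 1 ✓; rule 2 ✓; rule 3 ✓.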